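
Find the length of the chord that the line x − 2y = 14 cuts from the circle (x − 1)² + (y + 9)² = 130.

The distance from (1, −9) to the line is 5/√5, and r² = 130.
Chord = 2√(r² − d²) = 2·√(125) = 10√5.

10√5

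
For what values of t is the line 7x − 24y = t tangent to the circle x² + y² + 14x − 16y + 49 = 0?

The line touches the circle iff its distance from (−7, 8) is 8:
|7·(−7) − 24·8 − t| / √625 = 8
|t − (−241)| = 8·25, so t = −41 or t = −441.

t = −441 or t = −41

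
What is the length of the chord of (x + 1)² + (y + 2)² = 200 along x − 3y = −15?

From the line, y = (15 + x)/3. Substituting:
10x² + 60x − 1350 = 0  ⟹  x² + 6x − 135 = 0
x = 9 or x = −15, giving (9, 8) and (−15, 0).
Chord length = distance between (9, 8) and (−15, 0) = √640 = 8√10.

8√10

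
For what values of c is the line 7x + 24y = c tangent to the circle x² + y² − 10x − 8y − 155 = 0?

For a tangent, require d(centre, line) = r = 14.
|7·5 + 24·4 − c| / √625 = 14
|c − (131)| = 14·25, so c = 481 or c = −219.

c = −219 or c = 481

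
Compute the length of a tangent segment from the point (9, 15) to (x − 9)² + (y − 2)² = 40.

With centre O = (9, 2), |OP|² = 169 and r² = 40.
Power of the point: PT² = |PO|² − r² = 129, so PT = √129.

√129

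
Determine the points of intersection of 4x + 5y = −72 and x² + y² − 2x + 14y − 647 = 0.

Express y = (−72 − 4x)/5 and substitute into the circle:
41x² + 246x − 16031 = 0  ⟹  x² + 6x − 391 = 0
x = 17 or x = −23, giving (17, −28) and (−23, 4).

(−23, 4) and (17, −28)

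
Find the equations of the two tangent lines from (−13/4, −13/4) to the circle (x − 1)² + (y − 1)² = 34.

5x + 3y = −26 and 3x + 5y = −26

Write the tangent as mx − y + (−13/4 − m·(−13/4)) = 0 and set its distance from the centre to √34:
(17/4m − (17/4))² = 34(m² + 1)
15m² + 34m + 15 = 0, so m = −5/3 or m = −3/5.
Through (−13/4, −13/4) these give 5x + 3y = −26 and 3x + 5y = −26.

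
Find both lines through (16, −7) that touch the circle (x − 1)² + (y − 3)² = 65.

7x + 4y = 84 and x + 8y = −40

Write the tangent as mx − y + (−7 − m·(16)) = 0 and set its distance from the centre to √65:
(−15m − (10))² = 65(m² + 1)
32m² + 60m + 7 = 0, so m = −7/4 or m = −1/8.
Through (16, −7) these give 7x + 4y = 84 and x + 8y = −40.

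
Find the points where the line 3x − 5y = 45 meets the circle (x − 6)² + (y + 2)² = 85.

From the line, y = (−45 + 3x)/5. Substituting:
34x² − 510x = 0  ⟹  x² − 15x = 0
x = 15 or x = 0, giving (15, 0) and (0, −9).

(0, −9) and (15, 0)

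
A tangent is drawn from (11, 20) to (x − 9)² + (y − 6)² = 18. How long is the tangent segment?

Centre (9, 6), r² = 18. |PO|² = (2)² + (14)² = 200.
By the tangent–radius right angle, tangent length = √(|PO|² − r²) = √182.

√182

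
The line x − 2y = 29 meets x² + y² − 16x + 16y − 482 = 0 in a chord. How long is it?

Substitute y = (−29 + x)/2:
5x² − 90x − 2015 = 0  ⟹  x² − 18x − 403 = 0
x = 31 or x = −13, giving (31, 1) and (−13, −21).
Chord length = distance between (31, 1) and (−13, −21) = √2420 = 22√5.

22√5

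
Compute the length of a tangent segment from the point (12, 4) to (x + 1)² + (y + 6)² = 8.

Centre (−1, −6), r² = 8. |PO|² = (13)² + (10)² = 269.
The tangent meets the radius at right angles, so tangent² = |PO|² − r² = 269 − 8 = 261.

3√29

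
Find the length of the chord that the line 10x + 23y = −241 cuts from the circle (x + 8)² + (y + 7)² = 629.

2√629

Express y = (−241 − 10x)/23 and substitute into the circle:
629x² + 10064x − 292485 = 0  ⟹  x² + 16x − 465 = 0
x = 15 or x = −31, giving (15, −17) and (−31, 3).
|(15, −17) − (−31, 3)| = √((46)² + (−20)²) = 2√629.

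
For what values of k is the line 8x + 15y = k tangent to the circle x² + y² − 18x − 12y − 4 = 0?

The line touches the circle iff its distance from (9, 6) is 11:
|8·9 + 15·6 − k| / √289 = 11
|k − (162)| = 11·17, so k = 349 or k = −25.

k = −25 or k = 349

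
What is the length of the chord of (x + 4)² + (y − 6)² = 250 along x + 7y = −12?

20√2

Centre (−4, 6), r² = 250. Perpendicular distance d from centre to line = |50| / √50 = 50/√50.
Chord = 2√(r² − d²) = 2·√(200) = 20√2.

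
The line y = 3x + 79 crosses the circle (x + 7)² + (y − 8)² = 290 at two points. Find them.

Express y = 3x + 79 and substitute into the circle:
10x² + 440x + 4800 = 0  ⟹  x² + 44x + 480 = 0
x = −20 or x = −24, giving (−20, 19) and (−24, 7).

(−24, 7) and (−20, 19)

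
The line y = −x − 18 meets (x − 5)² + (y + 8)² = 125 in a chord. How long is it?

5√2

From the line, y = −x − 18. Substituting:
2x² + 10x = 0  ⟹  x² + 5x = 0
x = 0 or x = −5, giving (0, −18) and (−5, −13).
Chord length = distance between (0, −18) and (−5, −13) = √50 = 5√2.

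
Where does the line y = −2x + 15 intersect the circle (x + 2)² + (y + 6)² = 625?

Express y = −2x + 15 and substitute into the circle:
5x² − 80x − 180 = 0  ⟹  x² − 16x − 36 = 0
x = 18 or x = −2, giving (18, −21) and (−2, 19).

(−2, 19) and (18, −21)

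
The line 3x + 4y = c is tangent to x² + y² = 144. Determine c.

c = −60 or c = 60

For a tangent, require d(centre, line) = r = 12.
|3·0 + 4·0 − c| / √25 = 12
|c| = 12·5, so c = 60 or c = −60.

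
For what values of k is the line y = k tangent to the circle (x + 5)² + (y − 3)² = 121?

The line touches the circle iff its distance from (−5, 3) is 11:
|0·(−5) + 1·3 − k| / √1 = 11
|k − (3)| = 11, so k = 14 or k = −8.

k = −8 or k = 14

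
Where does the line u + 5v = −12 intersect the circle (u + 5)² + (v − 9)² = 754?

(−32, 4) and (18, −6)

From the line, v = (−12 − u)/5. Substituting:
26u² + 364u − 14976 = 0  ⟹  u² + 14u − 576 = 0
u = 18 or u = −32, giving (18, −6) and (−32, 4).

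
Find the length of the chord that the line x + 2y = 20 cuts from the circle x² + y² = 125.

The distance from (0, 0) to the line is 20/√5, and r² = 125.
Chord = 2√(r² − d²) = 2·√(45) = 6√5.

6√5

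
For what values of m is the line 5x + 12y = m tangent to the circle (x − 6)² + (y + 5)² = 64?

Tangency holds when the distance from the centre (6, −5) to the line equals the radius 8:
|5·6 + 12·(−5) − m| / √169 = 8
|m − (−30)| = 8·13, so m = 74 or m = −134.

m = −134 or m = 74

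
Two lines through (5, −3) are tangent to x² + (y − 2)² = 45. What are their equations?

A line y − (−3) = m(x − (5)) is tangent when its distance from (0, 2) is 3√5:
(−5m − (5))² = 45(m² + 1)
2m² − 5m + 2 = 0, so m = 2 or m = 1/2.
Through (5, −3) these give 2x − y = 13 and x − 2y = 11.

2x − y = 13 and x − 2y = 11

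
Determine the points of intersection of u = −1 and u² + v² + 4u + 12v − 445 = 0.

The line gives u = −1. Substituting into the circle:
v² + 12v − 448 = 0
v = 16 or v = −28, giving (−1, 16) and (−1, −28).

(−1, −28) and (−1, 16)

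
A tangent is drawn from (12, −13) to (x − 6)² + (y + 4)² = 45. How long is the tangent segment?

6√2

With centre O = (6, −4), |OP|² = 117 and r² = 45.
Power of the point: PT² = |PO|² − r² = 72, so PT = 6√2.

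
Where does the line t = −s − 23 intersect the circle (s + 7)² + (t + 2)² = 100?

Substitute t = −s − 23:
2s² + 56s + 390 = 0  ⟹  s² + 28s + 195 = 0
s = −13 or s = −15, giving (−13, −10) and (−15, −8).

(−15, −8) and (−13, −10)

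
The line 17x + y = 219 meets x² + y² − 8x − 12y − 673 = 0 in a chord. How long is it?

3√290

Substitute y = −17x + 219:
290x² − 7250x + 44660 = 0  ⟹  x² − 25x + 154 = 0
x = 14 or x = 11, giving (14, −19) and (11, 32).
|(14, −19) − (11, 32)| = √((3)² + (−51)²) = 3√290.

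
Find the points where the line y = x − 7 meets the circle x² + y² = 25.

(3, −4) and (4, −3)

From the line, y = x − 7. Substituting:
2x² − 14x + 24 = 0  ⟹  x² − 7x + 12 = 0
x = 4 or x = 3, giving (4, −3) and (3, −4).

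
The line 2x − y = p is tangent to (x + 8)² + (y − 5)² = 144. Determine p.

p = −21 ± 12√5

Tangency holds when the distance from the centre (−8, 5) to the line equals the radius 12:
|2·(−8) − 1·5 − p| / √5 = 12
|p − (−21)| = 12√5.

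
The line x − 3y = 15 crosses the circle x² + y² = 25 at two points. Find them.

Substitute y = (−15 + x)/3:
10x² − 30x = 0  ⟹  x² − 3x = 0
x = 3 or x = 0, giving (3, −4) and (0, −5).

(0, −5) and (3, −4)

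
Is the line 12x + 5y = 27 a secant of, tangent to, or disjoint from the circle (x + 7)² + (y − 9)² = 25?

d² = (12·(−7) + 5·9 − (27))²/169 = 4356/169; r² = 25.
Since d² > r², the line lies outside the circle.

disjoint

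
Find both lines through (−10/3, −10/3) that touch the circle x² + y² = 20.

A line y − (−10/3) = m(x − (−10/3)) is tangent when its distance from (0, 0) is 2√5:
(10/3m − (10/3))² = 20(m² + 1)
2m² + 5m + 2 = 0, so m = −2 or m = −1/2.
Through (−10/3, −10/3) these give 2x + y = −10 and x + 2y = −10.

2x + y = −10 and x + 2y = −10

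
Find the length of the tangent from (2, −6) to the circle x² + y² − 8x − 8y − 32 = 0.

2√10

With centre O = (4, 4), |OP|² = 104 and r² = 64.
The tangent meets the radius at right angles, so tangent² = |PO|² − r² = 104 − 64 = 40.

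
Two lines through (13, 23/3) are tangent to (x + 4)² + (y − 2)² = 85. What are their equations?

A line y − (23/3) = m(x − (13)) is tangent when its distance from (−4, 2) is √85:
(−17m − (−17/3))² = 85(m² + 1)
54m² − 51m − 14 = 0, so m = 7/6 or m = −2/9.
Through (13, 23/3) these give 7x − 6y = 45 and 2x + 9y = 95.

7x − 6y = 45 and 2x + 9y = 95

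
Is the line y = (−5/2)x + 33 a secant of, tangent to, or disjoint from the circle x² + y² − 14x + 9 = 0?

secant

Substituting the line into the circle gives 29x² − 716x + 4392 = 0.
Discriminant = (−716)² − 4·29·(4392) = 3184 > 0.
Two real roots: the line is a secant.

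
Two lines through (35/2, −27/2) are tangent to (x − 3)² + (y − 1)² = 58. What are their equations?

3x + 7y = −42 and 7x + 3y = 82

Write the tangent as mx − y + (−27/2 − m·(35/2)) = 0 and set its distance from the centre to √58:
[m·(−29/2) − (29/2)]² = 58(m² + 1)
21m² + 58m + 21 = 0, so m = −3/7 or m = −7/3.
With m = −3/7: 3x + 7y = −42. With m = −7/3: 7x + 3y = 82.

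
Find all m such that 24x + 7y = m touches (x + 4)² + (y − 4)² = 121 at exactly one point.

Tangency holds when the distance from the centre (−4, 4) to the line equals the radius 11:
|24·(−4) + 7·4 − m| / √625 = 11
|m − (−68)| = 11·25, so m = 207 or m = −343.

m = −343 or m = 207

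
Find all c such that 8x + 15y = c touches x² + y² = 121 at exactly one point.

The line touches the circle iff its distance from (0, 0) is 11:
|8·0 + 15·0 − c| / √289 = 11
|c| = 11·17, so c = 187 or c = −187.

c = −187 or c = 187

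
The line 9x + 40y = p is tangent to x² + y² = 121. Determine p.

For a tangent, require d(centre, line) = r = 11.
|9·0 + 40·0 − p| / √1681 = 11
|p| = 11·41, so p = 451 or p = −451.

p = −451 or p = 451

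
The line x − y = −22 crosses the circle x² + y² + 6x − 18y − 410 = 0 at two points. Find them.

From the line, y = x + 22. Substituting:
2x² + 32x − 322 = 0  ⟹  x² + 16x − 161 = 0
x = 7 or x = −23, giving (7, 29) and (−23, −1).

(−23, −1) and (7, 29)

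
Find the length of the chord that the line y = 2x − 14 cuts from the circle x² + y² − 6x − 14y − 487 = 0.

20√5

Express y = 2x − 14 and substitute into the circle:
5x² − 90x − 95 = 0  ⟹  x² − 18x − 19 = 0
x = 19 or x = −1, giving (19, 24) and (−1, −16).
Chord length = distance between (19, 24) and (−1, −16) = √2000 = 20√5.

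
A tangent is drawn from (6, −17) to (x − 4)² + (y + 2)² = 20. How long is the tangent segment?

With centre O = (4, −2), |OP|² = 229 and r² = 20.
By the tangent–radius right angle, tangent length = √(|PO|² − r²) = √209.

√209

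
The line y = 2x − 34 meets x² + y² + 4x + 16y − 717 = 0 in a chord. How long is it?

Centre (−2, −8), r² = 785. Perpendicular distance d from centre to line = |−30| / √5 = 30/√5.
Half the chord is √(r² − d²) = √(605), so the full chord is 22√5.

22√5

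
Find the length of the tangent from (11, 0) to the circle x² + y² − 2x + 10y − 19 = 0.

4√5

With centre O = (1, −5), |OP|² = 125 and r² = 45.
Power of the point: PT² = |PO|² − r² = 80, so PT = 4√5.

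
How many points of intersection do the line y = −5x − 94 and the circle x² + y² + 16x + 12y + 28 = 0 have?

0

Substituting the line into the circle gives 26x² + 896x + 7736 = 0.
Discriminant = (896)² − 4·26·(7736) = −1728 < 0.
No real roots: the line does not meet the circle.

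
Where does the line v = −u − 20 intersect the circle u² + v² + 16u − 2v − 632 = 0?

(−32, 12) and (3, −23)

Express v = −u − 20 and substitute into the circle:
2u² + 58u − 192 = 0  ⟹  u² + 29u − 96 = 0
u = 3 or u = −32, giving (3, −23) and (−32, 12).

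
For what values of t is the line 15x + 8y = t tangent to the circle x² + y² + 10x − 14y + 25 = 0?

t = −138 or t = 100

For a tangent, require d(centre, line) = r = 7.
|15·(−5) + 8·7 − t| / √289 = 7
|t − (−19)| = 7·17, so t = 100 or t = −138.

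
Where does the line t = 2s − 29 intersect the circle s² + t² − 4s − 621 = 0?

(2, −25) and (22, 15)

Express t = 2s − 29 and substitute into the circle:
5s² − 120s + 220 = 0  ⟹  s² − 24s + 44 = 0
s = 22 or s = 2, giving (22, 15) and (2, −25).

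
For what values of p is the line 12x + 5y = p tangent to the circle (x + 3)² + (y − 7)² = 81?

For a tangent, require d(centre, line) = r = 9.
|12·(−3) + 5·7 − p| / √169 = 9
|p − (−1)| = 9·13, so p = 116 or p = −118.

p = −118 or p = 116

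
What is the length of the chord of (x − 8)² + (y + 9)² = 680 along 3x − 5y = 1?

8√34

Express y = (−1 + 3x)/5 and substitute into the circle:
34x² − 136x − 13464 = 0  ⟹  x² − 4x − 396 = 0
x = 22 or x = −18, giving (22, 13) and (−18, −11).
|(22, 13) − (−18, −11)| = √((40)² + (24)²) = 8√34.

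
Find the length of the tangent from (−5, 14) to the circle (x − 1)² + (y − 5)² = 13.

The centre is (1, 5) and r = √13. The square of the distance from P to the centre is 36 + 81 = 117.
By the tangent–radius right angle, tangent length = √(|PO|² − r²) = √104 = 2√26.

2√26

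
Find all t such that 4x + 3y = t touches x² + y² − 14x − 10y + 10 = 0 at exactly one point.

The line touches the circle iff its distance from (7, 5) is 8:
|4·7 + 3·5 − t| / √25 = 8
|t − (43)| = 8·5, so t = 83 or t = 3.

t = 3 or t = 83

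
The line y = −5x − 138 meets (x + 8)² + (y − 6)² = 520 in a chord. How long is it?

4√26

The distance from (−8, 6) to the line is 104/√26, and r² = 520.
Chord = 2√(r² − d²) = 2·√(104) = 4√26.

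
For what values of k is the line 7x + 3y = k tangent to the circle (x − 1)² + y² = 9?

k = 7 ± 3√58

Tangency holds when the distance from the centre (1, 0) to the line equals the radius 3:
|7·1 + 3·0 − k| / √58 = 3
|k − (7)| = 3√58.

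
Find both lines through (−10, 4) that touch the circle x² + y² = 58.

7x + 3y = −58 and 3x − 7y = −58

A line y − (4) = m(x − (−10)) is tangent when its distance from (0, 0) is √58:
[m·(10) − (−4)]² = 58(m² + 1)
21m² + 40m − 21 = 0, so m = −7/3 or m = 3/7.
With m = −7/3: 7x + 3y = −58. With m = 3/7: 3x − 7y = −58.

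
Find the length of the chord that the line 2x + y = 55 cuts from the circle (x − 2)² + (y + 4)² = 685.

8√5

Centre (2, −4), r² = 685. Perpendicular distance d from centre to line = |−55| / √5 = 55/√5.
Half the chord is √(r² − d²) = √(80), so the full chord is 8√5.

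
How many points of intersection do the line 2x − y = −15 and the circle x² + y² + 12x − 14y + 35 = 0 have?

2

Centre (−6, 7), r² = 50. Distance² from centre to line = (−4)²/5 = 16/5.
Since d² < r², the line cuts the circle twice.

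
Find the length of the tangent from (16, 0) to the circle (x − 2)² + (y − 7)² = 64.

√181

The centre is (2, 7) and r = 8. The square of the distance from P to the centre is 196 + 49 = 245.
By the tangent–radius right angle, tangent length = √(|PO|² − r²) = √181.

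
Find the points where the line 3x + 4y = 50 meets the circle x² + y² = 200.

(−2, 14) and (14, 2)

Express y = (50 − 3x)/4 and substitute into the circle:
25x² − 300x − 700 = 0  ⟹  x² − 12x − 28 = 0
x = 14 or x = −2, giving (14, 2) and (−2, 14).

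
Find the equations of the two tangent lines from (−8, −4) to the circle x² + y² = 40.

3x − y = −20 and x + 3y = −20

A line y − (−4) = m(x − (−8)) is tangent when its distance from (0, 0) is 2√10:
[m·(8) − (4)]² = 40(m² + 1)
3m² − 8m − 3 = 0, so m = 3 or m = −1/3.
With m = 3: 3x − y = −20. With m = −1/3: x + 3y = −20.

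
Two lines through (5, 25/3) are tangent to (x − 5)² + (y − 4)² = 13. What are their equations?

2x + 3y = 35 and 2x − 3y = −15

Write the tangent as mx − y + (25/3 − m·(5)) = 0 and set its distance from the centre to √13:
(0m − (−13/3))² = 13(m² + 1)
9m² − 4 = 0, so m = −2/3 or m = 2/3.
With m = −2/3: 2x + 3y = 35. With m = 2/3: 2x − 3y = −15.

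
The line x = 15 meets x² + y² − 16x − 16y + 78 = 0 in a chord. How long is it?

2

The line gives x = 15. Substituting into the circle:
y² − 16y + 63 = 0
y = 9 or y = 7, giving (15, 9) and (15, 7).
|(15, 9) − (15, 7)| = √((0)² + (2)²) = 2.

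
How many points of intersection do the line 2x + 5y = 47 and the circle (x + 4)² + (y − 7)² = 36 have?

d² = (2·(−4) + 5·7 − (47))²/29 = 400/29; r² = 36.
Since d² < r², the line cuts the circle twice.

2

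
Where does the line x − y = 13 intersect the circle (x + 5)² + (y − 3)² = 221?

Express y = x − 13 and substitute into the circle:
2x² − 22x + 60 = 0  ⟹  x² − 11x + 30 = 0
x = 6 or x = 5, giving (6, −7) and (5, −8).

(5, −8) and (6, −7)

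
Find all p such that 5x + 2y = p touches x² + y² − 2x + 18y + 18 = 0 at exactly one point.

For a tangent, require d(centre, line) = r = 8.
|5·1 + 2·(−9) − p| / √29 = 8
|p − (−13)| = 8√29.

p = −13 ± 8√29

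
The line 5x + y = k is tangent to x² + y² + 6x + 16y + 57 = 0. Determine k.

Tangency holds when the distance from the centre (−3, −8) to the line equals the radius 4:
|5·(−3) + 1·(−8) − k| / √26 = 4
|k − (−23)| = 4√26.

k = −23 ± 4√26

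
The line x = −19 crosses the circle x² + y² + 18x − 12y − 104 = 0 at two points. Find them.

The line gives x = −19. Substituting into the circle:
y² − 12y − 85 = 0
y = 17 or y = −5, giving (−19, 17) and (−19, −5).

(−19, −5) and (−19, 17)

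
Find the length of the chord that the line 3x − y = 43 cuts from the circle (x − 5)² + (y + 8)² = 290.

Centre (5, −8), r² = 290. Perpendicular distance d from centre to line = |−20| / √10 = 20/√10.
Chord = 2√(r² − d²) = 2·√(250) = 10√10.

10√10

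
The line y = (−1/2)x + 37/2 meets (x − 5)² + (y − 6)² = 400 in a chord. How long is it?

16√5

Substitute y = (37 − x)/2:
5x² − 90x − 875 = 0  ⟹  x² − 18x − 175 = 0
x = 25 or x = −7, giving (25, 6) and (−7, 22).
|(25, 6) − (−7, 22)| = √((32)² + (−16)²) = 16√5.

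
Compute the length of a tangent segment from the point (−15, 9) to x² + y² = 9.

Centre (0, 0), r² = 9. |PO|² = (−15)² + (9)² = 306.
Power of the point: PT² = |PO|² − r² = 297, so PT = 3√33.

3√33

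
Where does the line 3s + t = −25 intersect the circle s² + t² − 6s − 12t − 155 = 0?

From the line, t = −3s − 25. Substituting:
10s² + 180s + 770 = 0  ⟹  s² + 18s + 77 = 0
s = −7 or s = −11, giving (−7, −4) and (−11, 8).

(−11, 8) and (−7, −4)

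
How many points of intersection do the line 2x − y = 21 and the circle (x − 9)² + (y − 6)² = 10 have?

0

Centre (9, 6), r² = 10. Distance² from centre to line = (−9)²/5 = 81/5.
Since d² > r², the line lies outside the circle.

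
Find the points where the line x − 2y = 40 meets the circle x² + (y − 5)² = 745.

(−4, −22) and (24, −8)

Substitute y = (−40 + x)/2:
5x² − 100x − 480 = 0  ⟹  x² − 20x − 96 = 0
x = 24 or x = −4, giving (24, −8) and (−4, −22).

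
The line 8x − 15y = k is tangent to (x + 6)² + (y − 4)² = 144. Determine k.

The line touches the circle iff its distance from (−6, 4) is 12:
|8·(−6) − 15·4 − k| / √289 = 12
|k − (−108)| = 12·17, so k = 96 or k = −312.

k = −312 or k = 96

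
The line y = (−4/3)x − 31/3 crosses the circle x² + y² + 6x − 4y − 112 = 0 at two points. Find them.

(−13, 7) and (−1, −9)

From the line, y = (−31 − 4x)/3. Substituting:
25x² + 350x + 325 = 0  ⟹  x² + 14x + 13 = 0
x = −1 or x = −13, giving (−1, −9) and (−13, 7).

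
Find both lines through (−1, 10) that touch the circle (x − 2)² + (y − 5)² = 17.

x + 4y = 39 and 4x − y = −14

Write the tangent as mx − y + (10 − m·(−1)) = 0 and set its distance from the centre to √17:
[m·(3) − (−5)]² = 17(m² + 1)
4m² − 15m − 4 = 0, so m = −1/4 or m = 4.
With m = −1/4: x + 4y = 39. With m = 4: 4x − y = −14.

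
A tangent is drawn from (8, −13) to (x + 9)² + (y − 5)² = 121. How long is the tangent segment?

With centre O = (−9, 5), |OP|² = 613 and r² = 121.
Power of the point: PT² = |PO|² − r² = 492, so PT = 2√123.

2√123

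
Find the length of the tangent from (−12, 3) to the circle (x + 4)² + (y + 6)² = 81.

8

Centre (−4, −6), r² = 81. |PO|² = (−8)² + (9)² = 145.
Power of the point: PT² = |PO|² − r² = 64, so PT = 8.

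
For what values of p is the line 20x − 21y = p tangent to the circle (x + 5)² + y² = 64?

p = −332 or p = 132

For a tangent, require d(centre, line) = r = 8.
|20·(−5) − 21·0 − p| / √841 = 8
|p − (−100)| = 8·29, so p = 132 or p = −332.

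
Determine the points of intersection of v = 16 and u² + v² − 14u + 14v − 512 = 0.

(−2, 16) and (16, 16)

Express v = 16 and substitute into the circle:
u² − 14u − 32 = 0
u = 16 or u = −2, giving (16, 16) and (−2, 16).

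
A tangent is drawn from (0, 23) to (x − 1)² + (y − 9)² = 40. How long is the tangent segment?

The centre is (1, 9) and r = 2√10. The square of the distance from P to the centre is 1 + 196 = 197.
By the tangent–radius right angle, tangent length = √(|PO|² − r²) = √157.

√157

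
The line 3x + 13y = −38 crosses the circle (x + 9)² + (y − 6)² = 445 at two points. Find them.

(−30, 4) and (9, −5)

From the line, y = (−38 − 3x)/13. Substituting:
178x² + 3738x − 48060 = 0  ⟹  x² + 21x − 270 = 0
x = 9 or x = −30, giving (9, −5) and (−30, 4).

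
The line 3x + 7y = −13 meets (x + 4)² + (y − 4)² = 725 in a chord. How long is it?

7√58

Express y = (−13 − 3x)/7 and substitute into the circle:
58x² + 638x − 33060 = 0  ⟹  x² + 11x − 570 = 0
x = 19 or x = −30, giving (19, −10) and (−30, 11).
Chord length = distance between (19, −10) and (−30, 11) = √2842 = 7√58.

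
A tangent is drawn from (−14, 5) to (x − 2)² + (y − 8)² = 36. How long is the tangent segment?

√229

With centre O = (2, 8), |OP|² = 265 and r² = 36.
The tangent meets the radius at right angles, so tangent² = |PO|² − r² = 265 − 36 = 229.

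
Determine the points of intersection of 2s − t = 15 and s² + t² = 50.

Substitute t = 2s − 15:
5s² − 60s + 175 = 0  ⟹  s² − 12s + 35 = 0
s = 7 or s = 5, giving (7, −1) and (5, −5).

(5, −5) and (7, −1)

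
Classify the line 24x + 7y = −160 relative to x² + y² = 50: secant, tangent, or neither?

secant

d² = (24·0 + 7·0 − (−160))²/625 = 1024/25; r² = 50.
Since d² < r², the line cuts the circle twice.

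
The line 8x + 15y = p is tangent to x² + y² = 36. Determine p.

p = −102 or p = 102

For a tangent, require d(centre, line) = r = 6.
|8·0 + 15·0 − p| / √289 = 6
|p| = 6·17, so p = 102 or p = −102.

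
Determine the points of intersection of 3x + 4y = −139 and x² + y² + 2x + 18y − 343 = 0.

(−17, −22) and (−9, −28)

From the line, y = (−139 − 3x)/4. Substituting:
25x² + 650x + 3825 = 0  ⟹  x² + 26x + 153 = 0
x = −9 or x = −17, giving (−9, −28) and (−17, −22).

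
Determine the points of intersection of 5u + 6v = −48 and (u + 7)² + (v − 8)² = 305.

From the line, v = (−48 − 5u)/6. Substituting:
61u² + 1464u = 0  ⟹  u² + 24u = 0
u = 0 or u = −24, giving (0, −8) and (−24, 12).

(−24, 12) and (0, −8)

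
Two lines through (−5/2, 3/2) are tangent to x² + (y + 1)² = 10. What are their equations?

3x − y = −9 and x − 3y = −7

Let a tangent through (−5/2, 3/2) have slope m. Its distance from (0, −1) must equal √10:
(5/2m − (−5/2))² = 10(m² + 1)
3m² − 10m + 3 = 0, so m = 3 or m = 1/3.
With m = 3: 3x − y = −9. With m = 1/3: x − 3y = −7.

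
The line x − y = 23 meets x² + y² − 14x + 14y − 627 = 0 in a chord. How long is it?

37√2

The distance from (7, −7) to the line is 9/√2, and r² = 725.
Chord = 2√(r² − d²) = 2·√(1369/2) = 37√2.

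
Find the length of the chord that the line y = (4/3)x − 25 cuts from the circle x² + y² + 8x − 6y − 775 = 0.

40

Express y = (−75 + 4x)/3 and substitute into the circle:
25x² − 600x = 0  ⟹  x² − 24x = 0
x = 24 or x = 0, giving (24, 7) and (0, −25).
|(24, 7) − (0, −25)| = √((24)² + (32)²) = 40.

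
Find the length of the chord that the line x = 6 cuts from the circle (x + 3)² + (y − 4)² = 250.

26

Centre (−3, 4), r² = 250. Perpendicular distance d from centre to line = |−9| / √1 = 9.
Half the chord is √(r² − d²) = √(169), so the full chord is 26.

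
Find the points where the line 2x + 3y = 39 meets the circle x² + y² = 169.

Express y = (39 − 2x)/3 and substitute into the circle:
13x² − 156x = 0  ⟹  x² − 12x = 0
x = 12 or x = 0, giving (12, 5) and (0, 13).

(0, 13) and (12, 5)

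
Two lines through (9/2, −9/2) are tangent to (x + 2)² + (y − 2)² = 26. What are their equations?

Write the tangent as mx − y + (−9/2 − m·(9/2)) = 0 and set its distance from the centre to √26:
(−13/2m − (13/2))² = 26(m² + 1)
5m² + 26m + 5 = 0, so m = −5 or m = −1/5.
Through (9/2, −9/2) these give 5x + y = 18 and x + 5y = −18.

5x + y = 18 and x + 5y = −18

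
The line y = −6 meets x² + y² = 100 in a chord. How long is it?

The distance from (0, 0) to the line is 6, and r² = 100.
Half the chord is √(r² − d²) = √(64), so the full chord is 16.

16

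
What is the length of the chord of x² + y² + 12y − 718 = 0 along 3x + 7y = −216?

4√58

From the line, y = (−216 − 3x)/7. Substituting:
58x² + 1044x − 6670 = 0  ⟹  x² + 18x − 115 = 0
x = 5 or x = −23, giving (5, −33) and (−23, −21).
Chord length = distance between (5, −33) and (−23, −21) = √928 = 4√58.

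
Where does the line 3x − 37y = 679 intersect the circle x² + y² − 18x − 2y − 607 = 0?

(−8, −19) and (29, −16)

Express y = (−679 + 3x)/37 and substitute into the circle:
1378x² − 28938x − 319696 = 0  ⟹  x² − 21x − 232 = 0
x = 29 or x = −8, giving (29, −16) and (−8, −19).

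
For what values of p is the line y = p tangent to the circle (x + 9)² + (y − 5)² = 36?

p = −1 or p = 11

Tangency holds when the distance from the centre (−9, 5) to the line equals the radius 6:
|0·(−9) + 1·5 − p| / √1 = 6
|p − (5)| = 6, so p = 11 or p = −1.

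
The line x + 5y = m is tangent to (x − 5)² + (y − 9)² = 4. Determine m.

m = 50 ± 2√26

For a tangent, require d(centre, line) = r = 2.
|1·5 + 5·9 − m| / √26 = 2
|m − (50)| = 2√26.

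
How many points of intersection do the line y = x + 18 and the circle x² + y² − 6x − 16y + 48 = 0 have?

0

Substituting the line into the circle gives 2x² + 14x + 84 = 0.
Discriminant = (14)² − 4·2·(84) = −476 < 0.
No real roots: the line does not meet the circle.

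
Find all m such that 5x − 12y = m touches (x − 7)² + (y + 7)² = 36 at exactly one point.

Tangency holds when the distance from the centre (7, −7) to the line equals the radius 6:
|5·7 − 12·(−7) − m| / √169 = 6
|m − (119)| = 6·13, so m = 197 or m = 41.

m = 41 or m = 197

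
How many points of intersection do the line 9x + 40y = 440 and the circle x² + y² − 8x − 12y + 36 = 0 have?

1

Substituting the line into the circle gives 1681x² − 16400x + 40000 = 0.
Δ = 268960000 − 268960000 = 0.
A repeated root: the line is tangent.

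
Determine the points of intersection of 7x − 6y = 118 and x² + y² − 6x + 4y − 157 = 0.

(4, −15) and (16, −1)

From the line, y = (−118 + 7x)/6. Substituting:
85x² − 1700x + 5440 = 0  ⟹  x² − 20x + 64 = 0
x = 16 or x = 4, giving (16, −1) and (4, −15).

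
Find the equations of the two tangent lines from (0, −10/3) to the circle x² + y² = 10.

A line y − (−10/3) = m(x − (0)) is tangent when its distance from (0, 0) is √10:
(0m − (10/3))² = 10(m² + 1)
9m² − 1 = 0, so m = 1/3 or m = −1/3.
Through (0, −10/3) these give x − 3y = 10 and x + 3y = −10.

x − 3y = 10 and x + 3y = −10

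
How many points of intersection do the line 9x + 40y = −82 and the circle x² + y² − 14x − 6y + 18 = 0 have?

0

Substituting the line into the circle gives 1681x² − 18764x + 55204 = 0.
Δ = 352087696 − 371191696 = −19104000.
No real roots: the line does not meet the circle.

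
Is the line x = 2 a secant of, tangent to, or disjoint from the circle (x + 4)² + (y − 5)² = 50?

d² = (1·(−4) + 0·5 − (2))² = 36; r² = 50.
Since d² < r², the line cuts the circle twice.

secant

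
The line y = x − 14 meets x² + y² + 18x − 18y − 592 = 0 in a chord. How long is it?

The distance from (−9, 9) to the line is 32/√2, and r² = 754.
Half the chord is √(r² − d²) = √(242), so the full chord is 22√2.

22√2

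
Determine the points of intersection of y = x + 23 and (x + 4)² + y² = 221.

From the line, y = x + 23. Substituting:
2x² + 54x + 324 = 0  ⟹  x² + 27x + 162 = 0
x = −9 or x = −18, giving (−9, 14) and (−18, 5).

(−18, 5) and (−9, 14)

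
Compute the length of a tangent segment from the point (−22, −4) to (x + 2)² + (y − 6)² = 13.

√487

The centre is (−2, 6) and r = √13. The square of the distance from P to the centre is 400 + 100 = 500.
The tangent meets the radius at right angles, so tangent² = |PO|² − r² = 500 − 13 = 487.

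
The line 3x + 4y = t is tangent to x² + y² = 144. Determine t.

t = −60 or t = 60

Tangency holds when the distance from the centre (0, 0) to the line equals the radius 12:
|3·0 + 4·0 − t| / √25 = 12
|t| = 12·5, so t = 60 or t = −60.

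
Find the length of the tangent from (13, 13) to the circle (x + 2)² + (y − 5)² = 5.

2√71

The centre is (−2, 5) and r = √5. The square of the distance from P to the centre is 225 + 64 = 289.
Power of the point: PT² = |PO|² − r² = 284, so PT = 2√71.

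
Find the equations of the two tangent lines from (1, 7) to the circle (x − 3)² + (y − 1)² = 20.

2x − y = −5 and x + 2y = 15

Write the tangent as mx − y + (7 − m·(1)) = 0 and set its distance from the centre to 2√5:
(2m − (−6))² = 20(m² + 1)
2m² − 3m − 2 = 0, so m = 2 or m = −1/2.
Through (1, 7) these give 2x − y = −5 and x + 2y = 15.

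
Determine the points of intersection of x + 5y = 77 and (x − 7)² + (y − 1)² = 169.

Substitute y = (77 − x)/5:
26x² − 494x + 2184 = 0  ⟹  x² − 19x + 84 = 0
x = 12 or x = 7, giving (12, 13) and (7, 14).

(7, 14) and (12, 13)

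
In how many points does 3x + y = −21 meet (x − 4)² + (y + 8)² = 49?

d² = (3·4 + 1·(−8) − (−21))²/10 = 125/2; r² = 49.
Since d² > r², the line lies outside the circle.

0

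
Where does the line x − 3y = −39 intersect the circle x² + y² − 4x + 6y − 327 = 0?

Express y = (39 + x)/3 and substitute into the circle:
10x² + 60x − 720 = 0  ⟹  x² + 6x − 72 = 0
x = 6 or x = −12, giving (6, 15) and (−12, 9).

(−12, 9) and (6, 15)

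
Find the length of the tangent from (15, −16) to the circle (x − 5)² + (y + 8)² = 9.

The centre is (5, −8) and r = 3. The square of the distance from P to the centre is 100 + 64 = 164.
Power of the point: PT² = |PO|² − r² = 155, so PT = √155.

√155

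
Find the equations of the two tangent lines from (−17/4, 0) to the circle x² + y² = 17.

4x + y = −17 and 4x − y = −17

Write the tangent as mx − y + (0 − m·(−17/4)) = 0 and set its distance from the centre to √17:
[m·(17/4) − (0)]² = 17(m² + 1)
m² − 16 = 0, so m = −4 or m = 4.
With m = −4: 4x + y = −17. With m = 4: 4x − y = −17.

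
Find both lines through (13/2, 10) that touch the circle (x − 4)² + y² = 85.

2x − 9y = −77 and 6x + 7y = 109

Let a tangent through (13/2, 10) have slope m. Its distance from (4, 0) must equal √85:
(−5/2m − (−10))² = 85(m² + 1)
63m² + 40m − 12 = 0, so m = 2/9 or m = −6/7.
Through (13/2, 10) these give 2x − 9y = −77 and 6x + 7y = 109.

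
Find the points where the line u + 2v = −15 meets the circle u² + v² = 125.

(−11, −2) and (5, −10)

Express v = (−15 − u)/2 and substitute into the circle:
5u² + 30u − 275 = 0  ⟹  u² + 6u − 55 = 0
u = 5 or u = −11, giving (5, −10) and (−11, −2).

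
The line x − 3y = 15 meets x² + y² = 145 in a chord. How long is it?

Substitute y = (−15 + x)/3:
10x² − 30x − 1080 = 0  ⟹  x² − 3x − 108 = 0
x = 12 or x = −9, giving (12, −1) and (−9, −8).
Chord length = distance between (12, −1) and (−9, −8) = √490 = 7√10.

7√10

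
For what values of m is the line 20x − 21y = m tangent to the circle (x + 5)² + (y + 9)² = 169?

m = −288 or m = 466

For a tangent, require d(centre, line) = r = 13.
|20·(−5) − 21·(−9) − m| / √841 = 13
|m − (89)| = 13·29, so m = 466 or m = −288.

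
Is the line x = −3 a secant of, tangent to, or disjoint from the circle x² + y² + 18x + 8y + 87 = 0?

disjoint

d² = (1·(−9) + 0·(−4) − (−3))² = 36; r² = 10.
Since d² > r², the line lies outside the circle.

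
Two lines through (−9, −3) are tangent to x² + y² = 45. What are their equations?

x + 2y = −15 and 2x − y = −15

A line y − (−3) = m(x − (−9)) is tangent when its distance from (0, 0) is 3√5:
(9m − (3))² = 45(m² + 1)
2m² − 3m − 2 = 0, so m = −1/2 or m = 2.
Through (−9, −3) these give x + 2y = −15 and 2x − y = −15.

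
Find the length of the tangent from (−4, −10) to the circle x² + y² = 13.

Centre (0, 0), r² = 13. |PO|² = (−4)² + (−10)² = 116.
The tangent meets the radius at right angles, so tangent² = |PO|² − r² = 116 − 13 = 103.

√103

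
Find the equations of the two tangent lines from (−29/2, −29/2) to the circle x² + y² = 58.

3x − 7y = 58 and 7x − 3y = −58

A line y − (−29/2) = m(x − (−29/2)) is tangent when its distance from (0, 0) is √58:
(29/2m − (29/2))² = 58(m² + 1)
21m² − 58m + 21 = 0, so m = 3/7 or m = 7/3.
With m = 3/7: 3x − 7y = 58. With m = 7/3: 7x − 3y = −58.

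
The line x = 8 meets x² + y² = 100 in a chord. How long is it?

The distance from (0, 0) to the line is 8, and r² = 100.
Half the chord is √(r² − d²) = √(36), so the full chord is 12.

12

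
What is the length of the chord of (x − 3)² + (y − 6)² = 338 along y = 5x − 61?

Express y = 5x − 61 and substitute into the circle:
26x² − 676x + 4160 = 0  ⟹  x² − 26x + 160 = 0
x = 16 or x = 10, giving (16, 19) and (10, −11).
Chord length = distance between (16, 19) and (10, −11) = √936 = 6√26.

6√26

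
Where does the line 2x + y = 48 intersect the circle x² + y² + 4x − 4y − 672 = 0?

(12, 24) and (24, 0)

Substitute y = −2x + 48:
5x² − 180x + 1440 = 0  ⟹  x² − 36x + 288 = 0
x = 24 or x = 12, giving (24, 0) and (12, 24).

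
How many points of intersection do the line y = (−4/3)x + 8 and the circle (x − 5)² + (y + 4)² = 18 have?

d² = (4·5 + 3·(−4) − (24))²/25 = 256/25; r² = 18.
Since d² < r², the line cuts the circle twice.

2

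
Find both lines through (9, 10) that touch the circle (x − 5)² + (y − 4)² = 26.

Let a tangent through (9, 10) have slope m. Its distance from (5, 4) must equal √26:
[m·(−4) − (−6)]² = 26(m² + 1)
5m² + 24m − 5 = 0, so m = −5 or m = 1/5.
Through (9, 10) these give 5x + y = 55 and x − 5y = −41.

5x + y = 55 and x − 5y = −41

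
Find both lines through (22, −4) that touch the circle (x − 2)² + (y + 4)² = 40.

x − 3y = 34 and x + 3y = 10

Let a tangent through (22, −4) have slope m. Its distance from (2, −4) must equal 2√10:
[m·(−20) − (0)]² = 40(m² + 1)
9m² − 1 = 0, so m = 1/3 or m = −1/3.
Through (22, −4) these give x − 3y = 34 and x + 3y = 10.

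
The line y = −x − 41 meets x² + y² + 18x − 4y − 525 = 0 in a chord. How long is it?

Substitute y = −x − 41:
2x² + 104x + 1320 = 0  ⟹  x² + 52x + 660 = 0
x = −22 or x = −30, giving (−22, −19) and (−30, −11).
|(−22, −19) − (−30, −11)| = √((8)² + (−8)²) = 8√2.

8√2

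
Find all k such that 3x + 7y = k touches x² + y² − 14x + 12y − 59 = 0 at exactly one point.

k = −21 ± 12√58

Tangency holds when the distance from the centre (7, −6) to the line equals the radius 12:
|3·7 + 7·(−6) − k| / √58 = 12
|k − (−21)| = 12√58.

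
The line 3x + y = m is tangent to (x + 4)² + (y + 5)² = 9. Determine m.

m = −17 ± 3√10

For a tangent, require d(centre, line) = r = 3.
|3·(−4) + 1·(−5) − m| / √10 = 3
|m − (−17)| = 3√10.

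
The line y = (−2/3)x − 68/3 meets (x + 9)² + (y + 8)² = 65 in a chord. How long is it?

2√13

The distance from (−9, −8) to the line is 26/√13, and r² = 65.
Half the chord is √(r² − d²) = √(13), so the full chord is 2√13.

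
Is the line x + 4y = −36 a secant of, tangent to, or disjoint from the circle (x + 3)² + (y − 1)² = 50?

Centre (−3, 1), r² = 50. Distance² from centre to line = (37)²/17 = 1369/17.
Since d² > r², the line lies outside the circle.

disjoint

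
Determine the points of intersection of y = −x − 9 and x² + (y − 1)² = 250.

Express y = −x − 9 and substitute into the circle:
2x² + 20x − 150 = 0  ⟹  x² + 10x − 75 = 0
x = 5 or x = −15, giving (5, −14) and (−15, 6).

(−15, 6) and (5, −14)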